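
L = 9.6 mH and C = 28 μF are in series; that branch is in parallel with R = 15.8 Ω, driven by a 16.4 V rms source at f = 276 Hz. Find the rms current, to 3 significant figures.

ω = 2πf = 1734 rad/s
X_L = ωL = 16.6 Ω
X_C = 1/(ωC) = 20.6 Ω
Branch 1: Z₁ = R = 15.8 Ω
Branch 2 (series LC): Z₂ = j(X_L − X_C) = −j3.95 Ω
Parallel: Z = Z₁Z₂/(Z₁+Z₂), |Z| = 3.83 Ω, ∠Z = -76.0°
I = V/|Z| = 16.4/3.83 = 4.28 A

4.28 A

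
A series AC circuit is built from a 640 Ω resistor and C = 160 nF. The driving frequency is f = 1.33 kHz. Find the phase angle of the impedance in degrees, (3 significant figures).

ω = 2πf = 8357 rad/s
X_C = 1/(ωC) = 748 Ω
Z = 640 − j748 Ω
|Z| = √(640² + 748²) = 984 Ω
∠Z = arctan(-748/640) = -49.4°

-49.4°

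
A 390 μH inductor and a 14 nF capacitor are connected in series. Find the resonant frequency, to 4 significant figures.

68.11 kHz

ω₀ = 1/√(LC) = 1/√(0.00039 × 1.4e-08) = 428000 rad/s
f₀ = ω₀/(2π) = 68.11 kHz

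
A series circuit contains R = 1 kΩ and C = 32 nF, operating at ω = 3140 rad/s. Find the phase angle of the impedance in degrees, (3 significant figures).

-84.3°

X_C = 1/(ωC) = 9950 Ω
Z = 1000 − j9950 Ω
|Z| = √(1000² + 9950²) = 10000 Ω
∠Z = arctan(-9950/1000) = -84.3°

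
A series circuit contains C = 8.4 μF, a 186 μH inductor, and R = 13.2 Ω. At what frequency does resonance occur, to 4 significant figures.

ω₀ = 1/√(LC) = 1/√(0.000186 × 8.4e-06) = 25300 rad/s
f₀ = ω₀/(2π) = 4.026 kHz

4.026 kHz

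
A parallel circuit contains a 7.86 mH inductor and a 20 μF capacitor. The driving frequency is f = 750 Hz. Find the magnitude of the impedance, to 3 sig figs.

14.9 Ω

ω = 2πf = 4712 rad/s
X_L = ωL = 37.0 Ω
X_C = 1/(ωC) = 10.6 Ω
Parallel: admittances add. Y = 1/(jωL) + jωC
Y = (0 + j0.0672) S
|Y| = 0.0672 S → |Z| = 1/|Y| = 14.9 Ω, ∠Z = −∠Y = -90.0°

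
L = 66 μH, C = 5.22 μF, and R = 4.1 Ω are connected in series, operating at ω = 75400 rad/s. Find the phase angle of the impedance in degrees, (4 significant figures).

X_L = ωL = 4.976 Ω
X_C = 1/(ωC) = 2.541 Ω
Net reactance X = X_L − X_C = 2.436 Ω
Z = 4.100 + j2.436 Ω
|Z| = √(4.100² + 2.436²) = 4.769 Ω
∠Z = arctan(2.436/4.100) = 30.71°

30.71°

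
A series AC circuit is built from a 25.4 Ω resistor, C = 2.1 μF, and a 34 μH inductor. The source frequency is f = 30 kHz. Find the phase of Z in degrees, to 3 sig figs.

8.69°

ω = 2πf = 188500 rad/s
X_L = ωL = 6.41 Ω
X_C = 1/(ωC) = 2.53 Ω
Net reactance X = X_L − X_C = 3.88 Ω
Z = 25.4 + j3.88 Ω
|Z| = √(25.4² + 3.88²) = 25.7 Ω
∠Z = arctan(3.88/25.4) = 8.69°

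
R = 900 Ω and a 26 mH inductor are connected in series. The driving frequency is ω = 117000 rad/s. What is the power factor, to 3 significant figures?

X_L = ωL = 3040 Ω
Z = 900 + j3040 Ω
|Z| = √(900² + 3040²) = 3170 Ω
∠Z = arctan(3040/900) = 73.5°
cos φ = cos(73.5°) = 0.284

0.284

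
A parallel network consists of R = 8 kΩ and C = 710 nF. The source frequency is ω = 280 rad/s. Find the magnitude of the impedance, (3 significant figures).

X_C = 1/(ωC) = 5030 Ω
Parallel: admittances add. Y = 1/R + jωC
Y = (0.000125 + j0.000199) S
|Y| = 0.000235 S → |Z| = 1/|Y| = 4260 Ω, ∠Z = −∠Y = -57.8°

4260 Ω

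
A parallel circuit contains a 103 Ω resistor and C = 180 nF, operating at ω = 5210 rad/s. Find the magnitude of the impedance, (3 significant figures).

103 Ω

X_C = 1/(ωC) = 1070 Ω
Parallel: admittances add. Y = 1/R + jωC
Y = (0.00971 + j0.000938) S
|Y| = 0.00975 S → |Z| = 1/|Y| = 103 Ω, ∠Z = −∠Y = -5.52°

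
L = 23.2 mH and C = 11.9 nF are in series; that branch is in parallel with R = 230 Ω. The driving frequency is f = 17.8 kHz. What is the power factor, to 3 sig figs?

0.992

ω = 2πf = 111800 rad/s
X_L = ωL = 2590 Ω
X_C = 1/(ωC) = 751 Ω
Branch 1: Z₁ = R = 230 Ω
Branch 2 (series LC): Z₂ = j(X_L − X_C) = j1840 Ω
Parallel: Z = Z₁Z₂/(Z₁+Z₂), |Z| = 228 Ω, ∠Z = 7.11°
cos φ = cos(7.11°) = 0.992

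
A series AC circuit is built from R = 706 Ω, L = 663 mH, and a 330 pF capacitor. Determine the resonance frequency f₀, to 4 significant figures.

ω₀ = 1/√(LC) = 1/√(0.663 × 3.3e-10) = 67610 rad/s
f₀ = ω₀/(2π) = 10.76 kHz

10.76 kHz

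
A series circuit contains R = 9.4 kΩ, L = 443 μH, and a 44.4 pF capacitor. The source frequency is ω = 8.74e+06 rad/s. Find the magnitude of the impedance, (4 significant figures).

9489 Ω

X_L = ωL = 3872 Ω
X_C = 1/(ωC) = 2577 Ω
Net reactance X = X_L − X_C = 1295 Ω
Z = 9400 + j1295 Ω
|Z| = √(9400² + 1295²) = 9489 Ω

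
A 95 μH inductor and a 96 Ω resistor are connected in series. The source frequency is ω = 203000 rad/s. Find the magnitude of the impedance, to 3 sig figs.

97.9 Ω

X_L = ωL = 19.3 Ω
Z = 96.0 + j19.3 Ω
|Z| = √(96.0² + 19.3²) = 97.9 Ω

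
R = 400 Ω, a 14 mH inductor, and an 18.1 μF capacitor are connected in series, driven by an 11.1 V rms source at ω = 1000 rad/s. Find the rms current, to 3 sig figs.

X_L = ωL = 14.0 Ω
X_C = 1/(ωC) = 55.2 Ω
Net reactance X = X_L − X_C = -41.2 Ω
Z = 400 − j41.2 Ω
|Z| = √(400² + 41.2²) = 402 Ω
I = V/|Z| = 11.1/402 = 27.6 mA

27.6 mA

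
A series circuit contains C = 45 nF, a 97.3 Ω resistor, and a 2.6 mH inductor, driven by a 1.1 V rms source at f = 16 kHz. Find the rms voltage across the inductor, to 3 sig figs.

2.73 V

ω = 2πf = 100500 rad/s
X_L = ωL = 261 Ω
X_C = 1/(ωC) = 221 Ω
Net reactance X = X_L − X_C = 40.3 Ω
Z = 97.3 + j40.3 Ω
|Z| = √(97.3² + 40.3²) = 105 Ω
I = V/|Z| = 10.4 mA
V_L = I·|Z_L| = 0.0104 × 261 = 2.73 V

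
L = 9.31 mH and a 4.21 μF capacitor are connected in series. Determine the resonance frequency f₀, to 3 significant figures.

ω₀ = 1/√(LC) = 1/√(0.00931 × 4.21e-06) = 5051 rad/s
f₀ = ω₀/(2π) = 804 Hz

804 Hz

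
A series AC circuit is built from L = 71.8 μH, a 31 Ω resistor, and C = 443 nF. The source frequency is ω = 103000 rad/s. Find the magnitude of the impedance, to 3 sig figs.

X_L = ωL = 7.40 Ω
X_C = 1/(ωC) = 21.9 Ω
Net reactance X = X_L − X_C = -14.5 Ω
Z = 31.0 − j14.5 Ω
|Z| = √(31.0² + 14.5²) = 34.2 Ω

34.2 Ω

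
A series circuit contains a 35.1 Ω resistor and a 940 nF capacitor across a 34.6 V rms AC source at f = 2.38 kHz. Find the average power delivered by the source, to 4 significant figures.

ω = 2πf = 14950 rad/s
X_C = 1/(ωC) = 71.14 Ω
Z = 35.10 − j71.14 Ω
|Z| = √(35.10² + 71.14²) = 79.33 Ω
∠Z = arctan(-71.14/35.10) = -63.74°
I = V/|Z| = 436.2 mA
P = VI cos φ = 34.6 × 0.4362 × cos(-63.74°) = 6.677 W

6.677 W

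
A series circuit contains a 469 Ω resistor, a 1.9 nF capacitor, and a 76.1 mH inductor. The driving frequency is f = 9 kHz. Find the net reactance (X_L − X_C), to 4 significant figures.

-5004 Ω

ω = 2πf = 56550 rad/s
X_L = ωL = 4303 Ω
X_C = 1/(ωC) = 9307 Ω
X = 4303 − 9307 = -5004 Ω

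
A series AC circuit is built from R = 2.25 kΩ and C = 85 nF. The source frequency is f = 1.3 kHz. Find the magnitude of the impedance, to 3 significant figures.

2670 Ω

ω = 2πf = 8168 rad/s
X_C = 1/(ωC) = 1440 Ω
Z = 2250 − j1440 Ω
|Z| = √(2250² + 1440²) = 2670 Ω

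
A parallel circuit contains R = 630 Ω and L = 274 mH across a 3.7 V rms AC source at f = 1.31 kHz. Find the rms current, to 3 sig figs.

ω = 2πf = 8231 rad/s
X_L = ωL = 2260 Ω
Parallel: admittances add. Y = 1/R + 1/(jωL)
Y = (0.00159 − j0.000443) S
|Y| = 0.00165 S → |Z| = 1/|Y| = 607 Ω, ∠Z = −∠Y = 15.6°
I = V/|Z| = 3.7/607 = 6.10 mA

6.10 mA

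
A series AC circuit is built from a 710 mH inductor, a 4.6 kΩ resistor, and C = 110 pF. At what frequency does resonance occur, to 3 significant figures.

18.0 kHz

ω₀ = 1/√(LC) = 1/√(0.71 × 1.1e-10) = 113200 rad/s
f₀ = ω₀/(2π) = 18.0 kHz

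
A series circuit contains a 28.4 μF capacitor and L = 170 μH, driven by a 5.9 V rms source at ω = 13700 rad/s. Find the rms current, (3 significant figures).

24.5 A

X_L = ωL = 2.33 Ω
X_C = 1/(ωC) = 2.57 Ω
Net reactance X = X_L − X_C = -0.241 Ω
Z = − j0.241 Ω
|Z| = √(0² + 0.241²) = 0.241 Ω
I = V/|Z| = 5.9/0.241 = 24.5 A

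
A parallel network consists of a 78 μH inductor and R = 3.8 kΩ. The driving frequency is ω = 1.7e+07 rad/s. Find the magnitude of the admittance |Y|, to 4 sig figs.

X_L = ωL = 1326 Ω
Parallel: admittances add. Y = 1/R + 1/(jωL)
Y = (0.0002632 − j0.0007541) S
|Y| = 0.0007987 S → |Z| = 1/|Y| = 1252 Ω, ∠Z = −∠Y = 70.76°

798.7 μS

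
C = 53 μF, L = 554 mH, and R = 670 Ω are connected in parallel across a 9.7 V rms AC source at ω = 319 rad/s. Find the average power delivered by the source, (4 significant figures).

X_L = ωL = 176.7 Ω
X_C = 1/(ωC) = 59.15 Ω
Parallel: admittances add. Y = 1/R + 1/(jωL) + jωC
Y = (0.001493 + j0.01125) S
|Y| = 0.01135 S → |Z| = 1/|Y| = 88.13 Ω, ∠Z = −∠Y = -82.44°
I = V/|Z| = 110.1 mA
P = VI cos φ = 9.7 × 0.1101 × cos(-82.44°) = 140.4 mW

140.4 mW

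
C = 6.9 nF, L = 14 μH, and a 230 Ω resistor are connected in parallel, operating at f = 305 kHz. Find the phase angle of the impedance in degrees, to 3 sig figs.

ω = 2πf = 1.916e+06 rad/s
X_L = ωL = 26.8 Ω
X_C = 1/(ωC) = 75.6 Ω
Parallel: admittances add. Y = 1/R + 1/(jωL) + jωC
Y = (0.00435 − j0.0240) S
|Y| = 0.0244 S → |Z| = 1/|Y| = 40.9 Ω, ∠Z = −∠Y = 79.8°

79.8°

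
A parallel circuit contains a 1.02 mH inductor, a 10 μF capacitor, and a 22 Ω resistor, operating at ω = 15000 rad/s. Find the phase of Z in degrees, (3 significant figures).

-61.8°

X_L = ωL = 15.3 Ω
X_C = 1/(ωC) = 6.67 Ω
Parallel: admittances add. Y = 1/R + 1/(jωL) + jωC
Y = (0.0455 + j0.0846) S
|Y| = 0.0961 S → |Z| = 1/|Y| = 10.4 Ω, ∠Z = −∠Y = -61.8°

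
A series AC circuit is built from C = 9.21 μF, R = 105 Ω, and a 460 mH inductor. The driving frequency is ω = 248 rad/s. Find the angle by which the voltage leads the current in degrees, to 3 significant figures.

X_L = ωL = 114 Ω
X_C = 1/(ωC) = 438 Ω
Net reactance X = X_L − X_C = -324 Ω
Z = 105 − j324 Ω
|Z| = √(105² + 324²) = 340 Ω
∠Z = arctan(-324/105) = -72.0°

-72.0°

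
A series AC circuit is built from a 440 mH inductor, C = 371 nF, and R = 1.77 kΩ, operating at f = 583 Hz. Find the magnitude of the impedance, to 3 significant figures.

ω = 2πf = 3663 rad/s
X_L = ωL = 1610 Ω
X_C = 1/(ωC) = 736 Ω
Net reactance X = X_L − X_C = 876 Ω
Z = 1770 + j876 Ω
|Z| = √(1770² + 876²) = 1970 Ω

1970 Ω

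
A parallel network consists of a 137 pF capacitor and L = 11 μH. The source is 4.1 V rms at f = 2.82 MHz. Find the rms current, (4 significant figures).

ω = 2πf = 1.772e+07 rad/s
X_L = ωL = 194.9 Ω
X_C = 1/(ωC) = 412.0 Ω
Parallel: admittances add. Y = 1/(jωL) + jωC
Y = (0 − j0.002703) S
|Y| = 0.002703 S → |Z| = 1/|Y| = 369.9 Ω, ∠Z = −∠Y = 90.00°
I = V/|Z| = 4.1/369.9 = 11.08 mA

11.08 mA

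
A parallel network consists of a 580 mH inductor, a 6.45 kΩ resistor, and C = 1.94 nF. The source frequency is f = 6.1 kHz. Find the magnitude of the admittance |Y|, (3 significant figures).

ω = 2πf = 38330 rad/s
X_L = ωL = 22200 Ω
X_C = 1/(ωC) = 13400 Ω
Parallel: admittances add. Y = 1/R + 1/(jωL) + jωC
Y = (0.000155 + j2.94e-05) S
|Y| = 0.000158 S → |Z| = 1/|Y| = 6340 Ω, ∠Z = −∠Y = -10.7°

158 μS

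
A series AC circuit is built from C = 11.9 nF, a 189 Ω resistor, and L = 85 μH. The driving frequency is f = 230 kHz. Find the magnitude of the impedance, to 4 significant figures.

199.8 Ω

ω = 2πf = 1.445e+06 rad/s
X_L = ωL = 122.8 Ω
X_C = 1/(ωC) = 58.15 Ω
Net reactance X = X_L − X_C = 64.69 Ω
Z = 189.0 + j64.69 Ω
|Z| = √(189.0² + 64.69²) = 199.8 Ω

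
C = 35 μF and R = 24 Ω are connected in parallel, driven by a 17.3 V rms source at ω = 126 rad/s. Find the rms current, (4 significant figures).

X_C = 1/(ωC) = 226.8 Ω
Parallel: admittances add. Y = 1/R + jωC
Y = (0.04167 + j0.004410) S
|Y| = 0.04190 S → |Z| = 1/|Y| = 23.87 Ω, ∠Z = −∠Y = -6.042°
I = V/|Z| = 17.3/23.87 = 724.9 mA

724.9 mA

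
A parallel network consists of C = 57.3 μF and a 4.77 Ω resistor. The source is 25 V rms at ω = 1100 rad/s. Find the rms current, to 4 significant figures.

5.473 A

X_C = 1/(ωC) = 15.87 Ω
Parallel: admittances add. Y = 1/R + jωC
Y = (0.2096 + j0.06303) S
|Y| = 0.2189 S → |Z| = 1/|Y| = 4.568 Ω, ∠Z = −∠Y = -16.73°
I = V/|Z| = 25/4.568 = 5.473 A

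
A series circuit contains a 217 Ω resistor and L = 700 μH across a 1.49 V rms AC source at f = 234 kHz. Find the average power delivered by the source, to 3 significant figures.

435 μW

ω = 2πf = 1.47e+06 rad/s
X_L = ωL = 1030 Ω
Z = 217 + j1030 Ω
|Z| = √(217² + 1030²) = 1050 Ω
∠Z = arctan(1030/217) = 78.1°
I = V/|Z| = 1.42 mA
P = VI cos φ = 1.49 × 0.00142 × cos(78.1°) = 435 μW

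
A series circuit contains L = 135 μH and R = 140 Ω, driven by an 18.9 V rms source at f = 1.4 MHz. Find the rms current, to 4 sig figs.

15.81 mA

ω = 2πf = 8.796e+06 rad/s
X_L = ωL = 1188 Ω
Z = 140.0 + j1188 Ω
|Z| = √(140.0² + 1188²) = 1196 Ω
I = V/|Z| = 18.9/1196 = 15.81 mA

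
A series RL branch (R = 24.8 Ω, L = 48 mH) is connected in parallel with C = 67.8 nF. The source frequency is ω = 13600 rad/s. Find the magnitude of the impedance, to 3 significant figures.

X_L = ωL = 653 Ω
X_C = 1/(ωC) = 1080 Ω
Branch 1 (R+jX_L): Z₁ = 24.8 + j653 Ω, |Z₁| = 653 Ω
Branch 2 (−jX_C): Z₂ = −j1080 Ω
Parallel: Z = Z₁Z₂/(Z₁+Z₂), |Z| = 1640 Ω, ∠Z = 84.5°

1640 Ω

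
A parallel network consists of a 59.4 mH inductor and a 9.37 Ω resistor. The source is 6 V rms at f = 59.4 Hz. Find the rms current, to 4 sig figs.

ω = 2πf = 373.2 rad/s
X_L = ωL = 22.17 Ω
Parallel: admittances add. Y = 1/R + 1/(jωL)
Y = (0.1067 − j0.04511) S
|Y| = 0.1159 S → |Z| = 1/|Y| = 8.631 Ω, ∠Z = −∠Y = 22.91°
I = V/|Z| = 6/8.631 = 695.2 mA

695.2 mA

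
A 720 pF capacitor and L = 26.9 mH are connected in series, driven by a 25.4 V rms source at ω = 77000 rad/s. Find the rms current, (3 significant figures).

1.59 mA

X_L = ωL = 2070 Ω
X_C = 1/(ωC) = 18000 Ω
Net reactance X = X_L − X_C = -16000 Ω
Z = − j16000 Ω
|Z| = √(0² + 16000²) = 16000 Ω
I = V/|Z| = 25.4/16000 = 1.59 mA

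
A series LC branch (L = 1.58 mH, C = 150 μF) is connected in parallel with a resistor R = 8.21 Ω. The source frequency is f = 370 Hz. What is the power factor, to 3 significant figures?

0.0976

ω = 2πf = 2325 rad/s
X_L = ωL = 3.67 Ω
X_C = 1/(ωC) = 2.87 Ω
Branch 1: Z₁ = R = 8.21 Ω
Branch 2 (series LC): Z₂ = j(X_L − X_C) = j0.805 Ω
Parallel: Z = Z₁Z₂/(Z₁+Z₂), |Z| = 0.802 Ω, ∠Z = 84.4°
cos φ = cos(84.4°) = 0.0976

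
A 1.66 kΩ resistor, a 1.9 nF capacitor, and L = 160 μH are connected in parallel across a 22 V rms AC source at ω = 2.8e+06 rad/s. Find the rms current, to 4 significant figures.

X_L = ωL = 448.0 Ω
X_C = 1/(ωC) = 188.0 Ω
Parallel: admittances add. Y = 1/R + 1/(jωL) + jωC
Y = (0.0006024 + j0.003088) S
|Y| = 0.003146 S → |Z| = 1/|Y| = 317.9 Ω, ∠Z = −∠Y = -78.96°
I = V/|Z| = 22/317.9 = 69.21 mA

69.21 mA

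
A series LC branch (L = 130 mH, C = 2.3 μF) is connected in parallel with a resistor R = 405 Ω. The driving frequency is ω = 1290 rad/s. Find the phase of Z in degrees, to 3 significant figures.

X_L = ωL = 168 Ω
X_C = 1/(ωC) = 337 Ω
Branch 1: Z₁ = R = 405 Ω
Branch 2 (series LC): Z₂ = j(X_L − X_C) = −j169 Ω
Parallel: Z = Z₁Z₂/(Z₁+Z₂), |Z| = 156 Ω, ∠Z = -67.3°

-67.3°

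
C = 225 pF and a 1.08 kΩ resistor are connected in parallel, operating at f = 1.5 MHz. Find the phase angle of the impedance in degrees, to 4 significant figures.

ω = 2πf = 9.425e+06 rad/s
X_C = 1/(ωC) = 471.6 Ω
Parallel: admittances add. Y = 1/R + jωC
Y = (0.0009259 + j0.002121) S
|Y| = 0.002314 S → |Z| = 1/|Y| = 432.2 Ω, ∠Z = −∠Y = -66.41°

-66.41°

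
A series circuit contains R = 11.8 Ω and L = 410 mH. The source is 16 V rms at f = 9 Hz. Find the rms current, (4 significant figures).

ω = 2πf = 56.55 rad/s
X_L = ωL = 23.18 Ω
Z = 11.80 + j23.18 Ω
|Z| = √(11.80² + 23.18²) = 26.02 Ω
I = V/|Z| = 16/26.02 = 615.0 mA

615.0 mA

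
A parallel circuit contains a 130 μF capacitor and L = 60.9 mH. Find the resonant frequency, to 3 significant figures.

ω₀ = 1/√(LC) = 1/√(0.0609 × 0.00013) = 355.4 rad/s
f₀ = ω₀/(2π) = 56.6 Hz

56.6 Hz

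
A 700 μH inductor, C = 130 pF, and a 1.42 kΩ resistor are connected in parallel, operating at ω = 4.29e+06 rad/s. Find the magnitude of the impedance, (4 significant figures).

X_L = ωL = 3003 Ω
X_C = 1/(ωC) = 1793 Ω
Parallel: admittances add. Y = 1/R + 1/(jωL) + jωC
Y = (0.0007042 + j0.0002247) S
|Y| = 0.0007392 S → |Z| = 1/|Y| = 1353 Ω, ∠Z = −∠Y = -17.70°

1353 Ω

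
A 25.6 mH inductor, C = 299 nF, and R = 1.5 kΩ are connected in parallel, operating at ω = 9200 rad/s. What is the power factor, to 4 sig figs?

X_L = ωL = 235.5 Ω
X_C = 1/(ωC) = 363.5 Ω
Parallel: admittances add. Y = 1/R + 1/(jωL) + jωC
Y = (0.0006667 − j0.001495) S
|Y| = 0.001637 S → |Z| = 1/|Y| = 610.9 Ω, ∠Z = −∠Y = 65.97°
cos φ = cos(65.97°) = 0.4072

0.4072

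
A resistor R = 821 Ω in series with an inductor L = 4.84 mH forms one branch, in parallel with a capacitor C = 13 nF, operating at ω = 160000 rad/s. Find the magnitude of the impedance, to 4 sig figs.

X_L = ωL = 774.4 Ω
X_C = 1/(ωC) = 480.8 Ω
Branch 1 (R+jX_L): Z₁ = 821.0 + j774.4 Ω, |Z₁| = 1129 Ω
Branch 2 (−jX_C): Z₂ = −j480.8 Ω
Parallel: Z = Z₁Z₂/(Z₁+Z₂), |Z| = 622.3 Ω, ∠Z = -66.35°

622.3 Ω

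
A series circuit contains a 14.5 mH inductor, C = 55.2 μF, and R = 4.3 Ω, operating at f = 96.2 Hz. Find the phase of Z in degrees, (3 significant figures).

ω = 2πf = 604.4 rad/s
X_L = ωL = 8.76 Ω
X_C = 1/(ωC) = 30.0 Ω
Net reactance X = X_L − X_C = -21.2 Ω
Z = 4.30 − j21.2 Ω
|Z| = √(4.30² + 21.2²) = 21.6 Ω
∠Z = arctan(-21.2/4.30) = -78.5°

-78.5°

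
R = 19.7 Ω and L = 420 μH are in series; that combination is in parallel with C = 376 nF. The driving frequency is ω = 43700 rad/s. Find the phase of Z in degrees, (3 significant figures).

18.1°

X_L = ωL = 18.4 Ω
X_C = 1/(ωC) = 60.9 Ω
Branch 1 (R+jX_L): Z₁ = 19.7 + j18.4 Ω, |Z₁| = 26.9 Ω
Branch 2 (−jX_C): Z₂ = −j60.9 Ω
Parallel: Z = Z₁Z₂/(Z₁+Z₂), |Z| = 35.0 Ω, ∠Z = 18.1°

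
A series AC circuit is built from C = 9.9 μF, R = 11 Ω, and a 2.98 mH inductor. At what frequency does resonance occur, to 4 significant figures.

ω₀ = 1/√(LC) = 1/√(0.00298 × 9.9e-06) = 5822 rad/s
f₀ = ω₀/(2π) = 926.6 Hz

926.6 Hz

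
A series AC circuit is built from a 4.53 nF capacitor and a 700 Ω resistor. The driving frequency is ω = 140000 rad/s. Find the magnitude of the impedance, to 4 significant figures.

1725 Ω

X_C = 1/(ωC) = 1577 Ω
Z = 700.0 − j1577 Ω
|Z| = √(700.0² + 1577²) = 1725 Ω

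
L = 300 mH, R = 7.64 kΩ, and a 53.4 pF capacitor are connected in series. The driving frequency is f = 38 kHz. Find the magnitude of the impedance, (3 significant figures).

10200 Ω

ω = 2πf = 238800 rad/s
X_L = ωL = 71600 Ω
X_C = 1/(ωC) = 78400 Ω
Net reactance X = X_L − X_C = -6800 Ω
Z = 7640 − j6800 Ω
|Z| = √(7640² + 6800²) = 10200 Ω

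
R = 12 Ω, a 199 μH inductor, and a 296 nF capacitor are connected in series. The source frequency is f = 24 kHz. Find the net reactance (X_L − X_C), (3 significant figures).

7.60 Ω

ω = 2πf = 150800 rad/s
X_L = ωL = 30.0 Ω
X_C = 1/(ωC) = 22.4 Ω
X = 30.0 − 22.4 = 7.60 Ω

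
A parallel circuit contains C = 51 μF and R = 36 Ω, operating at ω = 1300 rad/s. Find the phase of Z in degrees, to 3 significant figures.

X_C = 1/(ωC) = 15.1 Ω
Parallel: admittances add. Y = 1/R + jωC
Y = (0.0278 + j0.0663) S
|Y| = 0.0719 S → |Z| = 1/|Y| = 13.9 Ω, ∠Z = −∠Y = -67.3°

-67.3°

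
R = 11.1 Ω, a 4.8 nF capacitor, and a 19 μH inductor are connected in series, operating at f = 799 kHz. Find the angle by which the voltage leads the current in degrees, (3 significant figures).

78.4°

ω = 2πf = 5.02e+06 rad/s
X_L = ωL = 95.4 Ω
X_C = 1/(ωC) = 41.5 Ω
Net reactance X = X_L − X_C = 53.9 Ω
Z = 11.1 + j53.9 Ω
|Z| = √(11.1² + 53.9²) = 55.0 Ω
∠Z = arctan(53.9/11.1) = 78.4°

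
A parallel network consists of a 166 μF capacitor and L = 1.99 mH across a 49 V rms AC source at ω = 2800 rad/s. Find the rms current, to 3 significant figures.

14.0 A

X_L = ωL = 5.57 Ω
X_C = 1/(ωC) = 2.15 Ω
Parallel: admittances add. Y = 1/(jωL) + jωC
Y = (0 + j0.285) S
|Y| = 0.285 S → |Z| = 1/|Y| = 3.50 Ω, ∠Z = −∠Y = -90.0°
I = V/|Z| = 49/3.50 = 14.0 A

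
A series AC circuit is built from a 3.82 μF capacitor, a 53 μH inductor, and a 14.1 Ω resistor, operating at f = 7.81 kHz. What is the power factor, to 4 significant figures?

ω = 2πf = 49070 rad/s
X_L = ωL = 2.601 Ω
X_C = 1/(ωC) = 5.335 Ω
Net reactance X = X_L − X_C = -2.734 Ω
Z = 14.10 − j2.734 Ω
|Z| = √(14.10² + 2.734²) = 14.36 Ω
∠Z = arctan(-2.734/14.10) = -10.97°
cos φ = cos(-10.97°) = 0.9817

0.9817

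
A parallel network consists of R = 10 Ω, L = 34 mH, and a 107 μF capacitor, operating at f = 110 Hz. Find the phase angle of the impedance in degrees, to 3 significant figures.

-17.4°

ω = 2πf = 691.2 rad/s
X_L = ωL = 23.5 Ω
X_C = 1/(ωC) = 13.5 Ω
Parallel: admittances add. Y = 1/R + 1/(jωL) + jωC
Y = (0.100 + j0.0314) S
|Y| = 0.105 S → |Z| = 1/|Y| = 9.54 Ω, ∠Z = −∠Y = -17.4°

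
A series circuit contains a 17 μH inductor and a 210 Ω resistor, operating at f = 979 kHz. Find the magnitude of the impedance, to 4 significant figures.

234.6 Ω

ω = 2πf = 6.151e+06 rad/s
X_L = ωL = 104.6 Ω
Z = 210.0 + j104.6 Ω
|Z| = √(210.0² + 104.6²) = 234.6 Ω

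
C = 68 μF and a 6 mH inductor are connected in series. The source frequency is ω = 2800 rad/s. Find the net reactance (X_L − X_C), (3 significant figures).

11.5 Ω

X_L = ωL = 16.8 Ω
X_C = 1/(ωC) = 5.25 Ω
X = 16.8 − 5.25 = 11.5 Ω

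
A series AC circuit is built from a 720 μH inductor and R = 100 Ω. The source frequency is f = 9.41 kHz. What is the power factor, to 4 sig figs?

0.9201

ω = 2πf = 59120 rad/s
X_L = ωL = 42.57 Ω
Z = 100.0 + j42.57 Ω
|Z| = √(100.0² + 42.57²) = 108.7 Ω
∠Z = arctan(42.57/100.0) = 23.06°
cos φ = cos(23.06°) = 0.9201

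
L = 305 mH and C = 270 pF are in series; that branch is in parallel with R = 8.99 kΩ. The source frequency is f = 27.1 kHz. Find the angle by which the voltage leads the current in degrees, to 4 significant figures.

ω = 2πf = 170300 rad/s
X_L = ωL = 51930 Ω
X_C = 1/(ωC) = 21750 Ω
Branch 1: Z₁ = R = 8990 Ω
Branch 2 (series LC): Z₂ = j(X_L − X_C) = j30180 Ω
Parallel: Z = Z₁Z₂/(Z₁+Z₂), |Z| = 8616 Ω, ∠Z = 16.59°

16.59°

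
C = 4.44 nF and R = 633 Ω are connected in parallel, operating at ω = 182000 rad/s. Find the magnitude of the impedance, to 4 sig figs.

X_C = 1/(ωC) = 1238 Ω
Parallel: admittances add. Y = 1/R + jωC
Y = (0.001580 + j0.0008081) S
|Y| = 0.001774 S → |Z| = 1/|Y| = 563.6 Ω, ∠Z = −∠Y = -27.09°

563.6 Ω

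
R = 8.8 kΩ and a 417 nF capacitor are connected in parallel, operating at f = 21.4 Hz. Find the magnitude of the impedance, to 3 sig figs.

7890 Ω

ω = 2πf = 134.5 rad/s
X_C = 1/(ωC) = 17800 Ω
Parallel: admittances add. Y = 1/R + jωC
Y = (0.000114 + j5.61e-05) S
|Y| = 0.000127 S → |Z| = 1/|Y| = 7890 Ω, ∠Z = −∠Y = -26.3°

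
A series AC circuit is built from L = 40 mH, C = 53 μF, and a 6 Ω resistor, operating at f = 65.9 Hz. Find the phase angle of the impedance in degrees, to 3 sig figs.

ω = 2πf = 414.1 rad/s
X_L = ωL = 16.6 Ω
X_C = 1/(ωC) = 45.6 Ω
Net reactance X = X_L − X_C = -29.0 Ω
Z = 6.00 − j29.0 Ω
|Z| = √(6.00² + 29.0²) = 29.6 Ω
∠Z = arctan(-29.0/6.00) = -78.3°

-78.3°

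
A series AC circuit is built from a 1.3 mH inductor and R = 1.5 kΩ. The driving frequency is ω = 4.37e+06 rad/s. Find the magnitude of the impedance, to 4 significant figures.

5876 Ω

X_L = ωL = 5681 Ω
Z = 1500 + j5681 Ω
|Z| = √(1500² + 5681²) = 5876 Ω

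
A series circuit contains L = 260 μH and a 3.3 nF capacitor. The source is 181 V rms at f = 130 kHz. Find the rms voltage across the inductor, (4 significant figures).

242.3 V

ω = 2πf = 816800 rad/s
X_L = ωL = 212.4 Ω
X_C = 1/(ωC) = 371.0 Ω
Net reactance X = X_L − X_C = -158.6 Ω
Z = − j158.6 Ω
|Z| = √(0² + 158.6²) = 158.6 Ω
I = V/|Z| = 1.141 A
V_L = I·|Z_L| = 1.141 × 212.4 = 242.3 V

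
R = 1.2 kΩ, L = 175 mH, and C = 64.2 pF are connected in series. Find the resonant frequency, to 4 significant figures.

ω₀ = 1/√(LC) = 1/√(0.175 × 6.42e-11) = 298300 rad/s
f₀ = ω₀/(2π) = 47.48 kHz

47.48 kHz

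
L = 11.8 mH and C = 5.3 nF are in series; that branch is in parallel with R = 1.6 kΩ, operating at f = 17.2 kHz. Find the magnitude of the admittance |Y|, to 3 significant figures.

2.21 mS

ω = 2πf = 108100 rad/s
X_L = ωL = 1280 Ω
X_C = 1/(ωC) = 1750 Ω
Branch 1: Z₁ = R = 1600 Ω
Branch 2 (series LC): Z₂ = j(X_L − X_C) = −j471 Ω
Parallel: Z = Z₁Z₂/(Z₁+Z₂), |Z| = 452 Ω, ∠Z = -73.6°
|Y| = 1/|Z| = 2.21 mS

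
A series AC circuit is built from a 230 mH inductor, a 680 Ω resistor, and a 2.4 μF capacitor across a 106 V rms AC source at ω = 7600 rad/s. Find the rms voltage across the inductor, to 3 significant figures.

X_L = ωL = 1750 Ω
X_C = 1/(ωC) = 54.8 Ω
Net reactance X = X_L − X_C = 1690 Ω
Z = 680 + j1690 Ω
|Z| = √(680² + 1690²) = 1820 Ω
I = V/|Z| = 58.1 mA
V_L = I·|Z_L| = 0.0581 × 1750 = 102 V

102 V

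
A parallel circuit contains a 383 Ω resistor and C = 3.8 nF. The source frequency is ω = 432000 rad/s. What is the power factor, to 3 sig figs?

X_C = 1/(ωC) = 609 Ω
Parallel: admittances add. Y = 1/R + jωC
Y = (0.00261 + j0.00164) S
|Y| = 0.00308 S → |Z| = 1/|Y| = 324 Ω, ∠Z = −∠Y = -32.2°
cos φ = cos(-32.2°) = 0.847

0.847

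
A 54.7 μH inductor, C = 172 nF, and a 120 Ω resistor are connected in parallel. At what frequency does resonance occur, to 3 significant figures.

ω₀ = 1/√(LC) = 1/√(5.47e-05 × 1.72e-07) = 326000 rad/s
f₀ = ω₀/(2π) = 51.9 kHz

51.9 kHz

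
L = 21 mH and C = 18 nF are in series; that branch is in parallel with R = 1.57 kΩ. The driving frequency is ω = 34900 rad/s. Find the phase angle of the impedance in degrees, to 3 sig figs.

X_L = ωL = 733 Ω
X_C = 1/(ωC) = 1590 Ω
Branch 1: Z₁ = R = 1570 Ω
Branch 2 (series LC): Z₂ = j(X_L − X_C) = −j859 Ω
Parallel: Z = Z₁Z₂/(Z₁+Z₂), |Z| = 754 Ω, ∠Z = -61.3°

-61.3°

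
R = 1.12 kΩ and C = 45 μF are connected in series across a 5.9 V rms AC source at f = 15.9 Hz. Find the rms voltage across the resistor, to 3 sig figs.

ω = 2πf = 99.90 rad/s
X_C = 1/(ωC) = 222 Ω
Z = 1120 − j222 Ω
|Z| = √(1120² + 222²) = 1140 Ω
I = V/|Z| = 5.17 mA
V_R = I·|Z_R| = 0.00517 × 1120 = 5.79 V

5.79 V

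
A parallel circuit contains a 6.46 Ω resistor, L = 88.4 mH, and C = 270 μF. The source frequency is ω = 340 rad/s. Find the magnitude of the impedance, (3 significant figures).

X_L = ωL = 30.1 Ω
X_C = 1/(ωC) = 10.9 Ω
Parallel: admittances add. Y = 1/R + 1/(jωL) + jωC
Y = (0.155 + j0.0585) S
|Y| = 0.165 S → |Z| = 1/|Y| = 6.04 Ω, ∠Z = −∠Y = -20.7°

6.04 Ω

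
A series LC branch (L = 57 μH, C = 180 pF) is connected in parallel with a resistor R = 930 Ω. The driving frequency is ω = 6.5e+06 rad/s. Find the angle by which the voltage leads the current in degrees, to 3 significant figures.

X_L = ωL = 370 Ω
X_C = 1/(ωC) = 855 Ω
Branch 1: Z₁ = R = 930 Ω
Branch 2 (series LC): Z₂ = j(X_L − X_C) = −j484 Ω
Parallel: Z = Z₁Z₂/(Z₁+Z₂), |Z| = 429 Ω, ∠Z = -62.5°

-62.5°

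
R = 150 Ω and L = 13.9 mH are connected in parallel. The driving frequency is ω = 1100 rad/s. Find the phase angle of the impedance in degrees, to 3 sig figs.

84.2°

X_L = ωL = 15.3 Ω
Parallel: admittances add. Y = 1/R + 1/(jωL)
Y = (0.00667 − j0.0654) S
|Y| = 0.0657 S → |Z| = 1/|Y| = 15.2 Ω, ∠Z = −∠Y = 84.2°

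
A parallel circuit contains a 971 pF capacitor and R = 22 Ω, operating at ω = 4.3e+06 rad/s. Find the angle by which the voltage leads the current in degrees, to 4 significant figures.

X_C = 1/(ωC) = 239.5 Ω
Parallel: admittances add. Y = 1/R + jωC
Y = (0.04545 + j0.004175) S
|Y| = 0.04565 S → |Z| = 1/|Y| = 21.91 Ω, ∠Z = −∠Y = -5.248°

-5.248°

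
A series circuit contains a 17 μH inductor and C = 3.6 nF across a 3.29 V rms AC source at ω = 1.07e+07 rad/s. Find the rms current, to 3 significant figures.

X_L = ωL = 182 Ω
X_C = 1/(ωC) = 26.0 Ω
Net reactance X = X_L − X_C = 156 Ω
Z = j156 Ω
|Z| = √(0² + 156²) = 156 Ω
I = V/|Z| = 3.29/156 = 21.1 mA

21.1 mA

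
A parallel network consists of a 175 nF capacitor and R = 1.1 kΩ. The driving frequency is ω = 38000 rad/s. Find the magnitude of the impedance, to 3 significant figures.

149 Ω

X_C = 1/(ωC) = 150 Ω
Parallel: admittances add. Y = 1/R + jωC
Y = (0.000909 + j0.00665) S
|Y| = 0.00671 S → |Z| = 1/|Y| = 149 Ω, ∠Z = −∠Y = -82.2°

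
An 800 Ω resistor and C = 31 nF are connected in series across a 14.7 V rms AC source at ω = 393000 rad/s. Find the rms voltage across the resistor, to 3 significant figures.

14.6 V

X_C = 1/(ωC) = 82.1 Ω
Z = 800 − j82.1 Ω
|Z| = √(800² + 82.1²) = 804 Ω
I = V/|Z| = 18.3 mA
V_R = I·|Z_R| = 0.0183 × 800 = 14.6 V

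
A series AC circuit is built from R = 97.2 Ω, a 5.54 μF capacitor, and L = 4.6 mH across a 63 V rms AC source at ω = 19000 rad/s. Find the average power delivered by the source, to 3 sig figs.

24.9 W

X_L = ωL = 87.4 Ω
X_C = 1/(ωC) = 9.50 Ω
Net reactance X = X_L − X_C = 77.9 Ω
Z = 97.2 + j77.9 Ω
|Z| = √(97.2² + 77.9²) = 125 Ω
∠Z = arctan(77.9/97.2) = 38.7°
I = V/|Z| = 506 mA
P = VI cos φ = 63 × 0.506 × cos(38.7°) = 24.9 W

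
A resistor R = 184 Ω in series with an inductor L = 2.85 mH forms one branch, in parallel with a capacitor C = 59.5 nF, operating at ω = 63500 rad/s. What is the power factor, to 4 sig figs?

X_L = ωL = 181.0 Ω
X_C = 1/(ωC) = 264.7 Ω
Branch 1 (R+jX_L): Z₁ = 184.0 + j181.0 Ω, |Z₁| = 258.1 Ω
Branch 2 (−jX_C): Z₂ = −j264.7 Ω
Parallel: Z = Z₁Z₂/(Z₁+Z₂), |Z| = 337.9 Ω, ∠Z = -21.02°
cos φ = cos(-21.02°) = 0.9335

0.9335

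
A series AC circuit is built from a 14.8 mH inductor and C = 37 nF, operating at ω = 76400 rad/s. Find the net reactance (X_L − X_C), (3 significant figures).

777 Ω

X_L = ωL = 1130 Ω
X_C = 1/(ωC) = 354 Ω
X = 1130 − 354 = 777 Ω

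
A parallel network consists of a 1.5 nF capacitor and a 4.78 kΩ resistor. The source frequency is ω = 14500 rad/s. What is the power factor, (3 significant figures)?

0.995

X_C = 1/(ωC) = 46000 Ω
Parallel: admittances add. Y = 1/R + jωC
Y = (0.000209 + j2.18e-05) S
|Y| = 0.000210 S → |Z| = 1/|Y| = 4750 Ω, ∠Z = −∠Y = -5.94°
cos φ = cos(-5.94°) = 0.995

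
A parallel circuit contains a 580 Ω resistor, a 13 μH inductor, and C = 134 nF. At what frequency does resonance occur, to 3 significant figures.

ω₀ = 1/√(LC) = 1/√(1.3e-05 × 1.34e-07) = 757700 rad/s
f₀ = ω₀/(2π) = 121 kHz

121 kHz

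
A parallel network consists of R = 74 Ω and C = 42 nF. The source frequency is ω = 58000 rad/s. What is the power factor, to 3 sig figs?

X_C = 1/(ωC) = 411 Ω
Parallel: admittances add. Y = 1/R + jωC
Y = (0.0135 + j0.00244) S
|Y| = 0.0137 S → |Z| = 1/|Y| = 72.8 Ω, ∠Z = −∠Y = -10.2°
cos φ = cos(-10.2°) = 0.984

0.984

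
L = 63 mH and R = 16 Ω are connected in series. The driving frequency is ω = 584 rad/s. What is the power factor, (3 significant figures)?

X_L = ωL = 36.8 Ω
Z = 16.0 + j36.8 Ω
|Z| = √(16.0² + 36.8²) = 40.1 Ω
∠Z = arctan(36.8/16.0) = 66.5°
cos φ = cos(66.5°) = 0.399

0.399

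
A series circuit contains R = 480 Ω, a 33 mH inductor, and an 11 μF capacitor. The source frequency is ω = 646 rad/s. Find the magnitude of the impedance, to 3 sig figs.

X_L = ωL = 21.3 Ω
X_C = 1/(ωC) = 141 Ω
Net reactance X = X_L − X_C = -119 Ω
Z = 480 − j119 Ω
|Z| = √(480² + 119²) = 495 Ω

495 Ω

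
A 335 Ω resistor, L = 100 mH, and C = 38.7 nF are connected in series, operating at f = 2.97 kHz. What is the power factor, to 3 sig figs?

ω = 2πf = 18660 rad/s
X_L = ωL = 1870 Ω
X_C = 1/(ωC) = 1380 Ω
Net reactance X = X_L − X_C = 481 Ω
Z = 335 + j481 Ω
|Z| = √(335² + 481²) = 587 Ω
∠Z = arctan(481/335) = 55.2°
cos φ = cos(55.2°) = 0.571

0.571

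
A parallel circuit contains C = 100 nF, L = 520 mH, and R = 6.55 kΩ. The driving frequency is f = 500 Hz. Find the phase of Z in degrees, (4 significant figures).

62.87°

ω = 2πf = 3142 rad/s
X_L = ωL = 1634 Ω
X_C = 1/(ωC) = 3183 Ω
Parallel: admittances add. Y = 1/R + 1/(jωL) + jωC
Y = (0.0001527 − j0.0002980) S
|Y| = 0.0003348 S → |Z| = 1/|Y| = 2987 Ω, ∠Z = −∠Y = 62.87°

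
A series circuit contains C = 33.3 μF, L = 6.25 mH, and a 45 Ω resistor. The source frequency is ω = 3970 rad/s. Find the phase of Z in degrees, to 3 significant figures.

X_L = ωL = 24.8 Ω
X_C = 1/(ωC) = 7.56 Ω
Net reactance X = X_L − X_C = 17.2 Ω
Z = 45.0 + j17.2 Ω
|Z| = √(45.0² + 17.2²) = 48.2 Ω
∠Z = arctan(17.2/45.0) = 21.0°

21.0°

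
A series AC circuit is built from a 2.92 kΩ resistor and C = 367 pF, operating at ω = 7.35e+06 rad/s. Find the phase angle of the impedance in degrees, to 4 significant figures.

X_C = 1/(ωC) = 370.7 Ω
Z = 2920 − j370.7 Ω
|Z| = √(2920² + 370.7²) = 2943 Ω
∠Z = arctan(-370.7/2920) = -7.236°

-7.236°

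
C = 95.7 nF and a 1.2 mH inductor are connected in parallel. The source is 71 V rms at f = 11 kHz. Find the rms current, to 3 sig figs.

ω = 2πf = 69120 rad/s
X_L = ωL = 82.9 Ω
X_C = 1/(ωC) = 151 Ω
Parallel: admittances add. Y = 1/(jωL) + jωC
Y = (0 − j0.00544) S
|Y| = 0.00544 S → |Z| = 1/|Y| = 184 Ω, ∠Z = −∠Y = 90.0°
I = V/|Z| = 71/184 = 386 mA

386 mA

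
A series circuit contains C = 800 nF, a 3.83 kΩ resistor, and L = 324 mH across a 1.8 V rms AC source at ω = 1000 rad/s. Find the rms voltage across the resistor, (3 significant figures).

X_L = ωL = 324 Ω
X_C = 1/(ωC) = 1250 Ω
Net reactance X = X_L − X_C = -926 Ω
Z = 3830 − j926 Ω
|Z| = √(3830² + 926²) = 3940 Ω
I = V/|Z| = 457 μA
V_R = I·|Z_R| = 0.000457 × 3830 = 1.75 V

1.75 V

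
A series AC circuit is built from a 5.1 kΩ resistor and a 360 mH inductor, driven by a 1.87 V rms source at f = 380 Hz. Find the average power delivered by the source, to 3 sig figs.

ω = 2πf = 2388 rad/s
X_L = ωL = 860 Ω
Z = 5100 + j860 Ω
|Z| = √(5100² + 860²) = 5170 Ω
∠Z = arctan(860/5100) = 9.57°
I = V/|Z| = 362 μA
P = VI cos φ = 1.87 × 0.000362 × cos(9.57°) = 667 μW

667 μW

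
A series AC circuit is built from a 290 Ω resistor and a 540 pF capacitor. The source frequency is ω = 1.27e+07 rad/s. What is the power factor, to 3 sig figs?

X_C = 1/(ωC) = 146 Ω
Z = 290 − j146 Ω
|Z| = √(290² + 146²) = 325 Ω
∠Z = arctan(-146/290) = -26.7°
cos φ = cos(-26.7°) = 0.893

0.893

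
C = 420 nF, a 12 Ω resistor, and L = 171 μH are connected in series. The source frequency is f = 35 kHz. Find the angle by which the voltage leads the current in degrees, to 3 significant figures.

ω = 2πf = 219900 rad/s
X_L = ωL = 37.6 Ω
X_C = 1/(ωC) = 10.8 Ω
Net reactance X = X_L − X_C = 26.8 Ω
Z = 12.0 + j26.8 Ω
|Z| = √(12.0² + 26.8²) = 29.3 Ω
∠Z = arctan(26.8/12.0) = 65.9°

65.9°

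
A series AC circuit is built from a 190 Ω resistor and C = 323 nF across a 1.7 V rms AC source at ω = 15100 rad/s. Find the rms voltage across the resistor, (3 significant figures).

X_C = 1/(ωC) = 205 Ω
Z = 190 − j205 Ω
|Z| = √(190² + 205²) = 280 Ω
I = V/|Z| = 6.08 mA
V_R = I·|Z_R| = 0.00608 × 190 = 1.16 V

1.16 V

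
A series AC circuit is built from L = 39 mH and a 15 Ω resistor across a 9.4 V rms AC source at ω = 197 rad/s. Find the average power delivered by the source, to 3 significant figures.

X_L = ωL = 7.68 Ω
Z = 15.0 + j7.68 Ω
|Z| = √(15.0² + 7.68²) = 16.9 Ω
∠Z = arctan(7.68/15.0) = 27.1°
I = V/|Z| = 558 mA
P = VI cos φ = 9.4 × 0.558 × cos(27.1°) = 4.67 W

4.67 W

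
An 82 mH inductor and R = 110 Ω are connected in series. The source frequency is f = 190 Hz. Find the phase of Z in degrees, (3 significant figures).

ω = 2πf = 1194 rad/s
X_L = ωL = 97.9 Ω
Z = 110 + j97.9 Ω
|Z| = √(110² + 97.9²) = 147 Ω
∠Z = arctan(97.9/110) = 41.7°

41.7°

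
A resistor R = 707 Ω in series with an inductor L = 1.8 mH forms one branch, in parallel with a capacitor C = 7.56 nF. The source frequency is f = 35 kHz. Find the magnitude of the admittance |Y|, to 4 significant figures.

1.511 mS

ω = 2πf = 219900 rad/s
X_L = ωL = 395.8 Ω
X_C = 1/(ωC) = 601.5 Ω
Branch 1 (R+jX_L): Z₁ = 707.0 + j395.8 Ω, |Z₁| = 810.3 Ω
Branch 2 (−jX_C): Z₂ = −j601.5 Ω
Parallel: Z = Z₁Z₂/(Z₁+Z₂), |Z| = 661.9 Ω, ∠Z = -44.54°
|Y| = 1/|Z| = 1.511 mS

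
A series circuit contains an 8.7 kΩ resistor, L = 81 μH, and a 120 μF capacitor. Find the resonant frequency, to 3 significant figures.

ω₀ = 1/√(LC) = 1/√(8.1e-05 × 0.00012) = 10140 rad/s
f₀ = ω₀/(2π) = 1.61 kHz

1.61 kHz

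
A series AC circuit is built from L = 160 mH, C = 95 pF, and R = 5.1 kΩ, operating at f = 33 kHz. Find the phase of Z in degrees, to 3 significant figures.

-73.8°

ω = 2πf = 207300 rad/s
X_L = ωL = 33200 Ω
X_C = 1/(ωC) = 50800 Ω
Net reactance X = X_L − X_C = -17600 Ω
Z = 5100 − j17600 Ω
|Z| = √(5100² + 17600²) = 18300 Ω
∠Z = arctan(-17600/5100) = -73.8°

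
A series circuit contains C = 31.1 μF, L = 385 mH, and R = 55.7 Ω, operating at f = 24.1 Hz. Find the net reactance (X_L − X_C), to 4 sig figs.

ω = 2πf = 151.4 rad/s
X_L = ωL = 58.30 Ω
X_C = 1/(ωC) = 212.3 Ω
X = 58.30 − 212.3 = -154.0 Ω

-154.0 Ω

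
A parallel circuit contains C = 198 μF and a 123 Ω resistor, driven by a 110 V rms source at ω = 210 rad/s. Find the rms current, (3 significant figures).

4.66 A

X_C = 1/(ωC) = 24.1 Ω
Parallel: admittances add. Y = 1/R + jωC
Y = (0.00813 + j0.0416) S
|Y| = 0.0424 S → |Z| = 1/|Y| = 23.6 Ω, ∠Z = −∠Y = -78.9°
I = V/|Z| = 110/23.6 = 4.66 A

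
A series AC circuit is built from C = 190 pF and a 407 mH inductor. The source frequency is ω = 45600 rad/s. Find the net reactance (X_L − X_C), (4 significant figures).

-96860 Ω

X_L = ωL = 18560 Ω
X_C = 1/(ωC) = 115400 Ω
X = 18560 − 115400 = -96860 Ω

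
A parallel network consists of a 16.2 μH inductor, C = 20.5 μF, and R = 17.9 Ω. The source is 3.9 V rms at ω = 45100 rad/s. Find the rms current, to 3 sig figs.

1.75 A

X_L = ωL = 0.731 Ω
X_C = 1/(ωC) = 1.08 Ω
Parallel: admittances add. Y = 1/R + 1/(jωL) + jωC
Y = (0.0559 − j0.444) S
|Y| = 0.448 S → |Z| = 1/|Y| = 2.23 Ω, ∠Z = −∠Y = 82.8°
I = V/|Z| = 3.9/2.23 = 1.75 A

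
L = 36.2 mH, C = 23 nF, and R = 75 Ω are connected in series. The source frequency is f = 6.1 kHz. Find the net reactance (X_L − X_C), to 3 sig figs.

253 Ω

ω = 2πf = 38330 rad/s
X_L = ωL = 1390 Ω
X_C = 1/(ωC) = 1130 Ω
X = 1390 − 1130 = 253 Ω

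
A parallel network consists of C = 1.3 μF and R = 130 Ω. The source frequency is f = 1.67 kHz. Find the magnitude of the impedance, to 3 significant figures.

63.9 Ω

ω = 2πf = 10490 rad/s
X_C = 1/(ωC) = 73.3 Ω
Parallel: admittances add. Y = 1/R + jωC
Y = (0.00769 + j0.0136) S
|Y| = 0.0157 S → |Z| = 1/|Y| = 63.9 Ω, ∠Z = −∠Y = -60.6°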